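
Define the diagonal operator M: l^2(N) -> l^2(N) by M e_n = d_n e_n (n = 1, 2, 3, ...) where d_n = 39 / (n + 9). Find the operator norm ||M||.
||M|| = 39/10 (attained at n = 1)

For M diagonal, ||M|| = sup_n |d_n| = sup_n 39/(n + 9). This is positive and strictly decreasing in n, so the supremum is attained at n = 1: d_1 = 39/(1 + 9) = 39/10. Hence ||M|| = 39/10.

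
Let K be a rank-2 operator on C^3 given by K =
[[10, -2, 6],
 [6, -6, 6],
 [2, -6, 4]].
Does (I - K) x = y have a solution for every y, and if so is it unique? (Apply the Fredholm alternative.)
(I - K) is invertible (det(I - K) = -15 ≠ 0), so for every y in C^3 the equation (I - K) x = y has a unique solution.

K has rank 2 and factors as K = U V^T = u1 v1^T + u2 v2^T with u1 = (2, 0, -1), v1 = (2, 2, 0), u2 = (-3, -3, -2), v2 = (-2, 2, -2) (multiplying out reproduces the displayed K). The nonzero eigenvalues of U V^T coincide with those of the 2 x 2 matrix G = V^T U = [[v1·u1, v1·u2], [v2·u1, v2·u2]] = [[4, -12], [-2, 4]], and by the Sylvester determinant identity det(I_3 - U V^T) = det(I_2 - V^T U) = det([[-3, 12], [2, -3]]) = (-3)(-3) - (12)(2) = -15. (Direct check: I - K =
[[-9, 2, -6],
 [-6, 7, -6],
 [-2, 6, -3]]
has determinant -15.) The finite-dimensional Fredholm alternative says: either (I - K) is invertible, or ker(I - K) ≠ {0} and then range(I - K) = ker((I - K)^*)^⊥, with dim ker(I - K) = dim ker((I - K)^*). Since det(I - K) ≠ 0, 1 is not an eigenvalue of K and ker(I - K) = {0}, so we are in the first case: for every y there is a unique x = (I - K)^(-1) y. (Explicitly, by the Woodbury identity, (I - U V^T)^(-1) = I + U (I_2 - G)^(-1) V^T.)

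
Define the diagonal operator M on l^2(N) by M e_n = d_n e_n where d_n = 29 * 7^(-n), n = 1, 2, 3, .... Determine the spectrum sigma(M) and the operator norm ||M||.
sigma(M) = {29 * 7^(-n) : n ≥ 1} ∪ {0}; ||M|| = 29/7

A bounded diagonal operator on l^2 with diagonal entries d_n has spectrum equal to the closure of {d_n : n ≥ 1}: every d_n is an eigenvalue (with eigenvector e_n), so {d_n} ⊂ sigma(M); the spectrum is closed, so its closure is too; and for lambda not in the closure, (M - lambda I) has bounded inverse (the diagonal entries 1/(d_n - lambda) are bounded). For our sequence d_n = 29 * 7^(-n), n = 1, 2, 3, ...:
  - {d_n} = {29 * 7^(-n) : n ≥ 1}; the only limit point is 0
  - closure = {29 * 7^(-n) : n ≥ 1} ∪ {0}
For the norm: a diagonal operator has ||M|| = sup_n |d_n|. Here d_n = 29 * 7^(-n) is positive and decreasing, so sup_n |d_n| = d_1 = 29/7. So ||M|| = 29/7.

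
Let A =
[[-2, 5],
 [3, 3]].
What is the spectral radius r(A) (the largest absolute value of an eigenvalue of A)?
r(A) = (1 + sqrt(85))/2 ≈ 5.1098

The eigenvalues of A are the roots of its characteristic polynomial. With M = A (coefficients from the trace and determinant):
  p(λ) = det(λ I - M) = λ^2 - λ - 21.
For λ^2 - λ - 21 the discriminant is 85. It is nonnegative but not a perfect square, so the roots are real and irrational: λ = (1 ± sqrt(85))/2 ≈ 5.1098, -4.1098.
Thus the eigenvalues (to 4 decimals) are 5.1098 (modulus 5.1098); -4.1098 (modulus 4.1098). The spectral radius is the largest modulus: r(A) = (1 + sqrt(85))/2 ≈ 5.1098. (Cross-check: r(A) ≤ ||A||_2 ≈ 5.835; equality holds whenever A is normal, though it can also hold for some non-normal A.)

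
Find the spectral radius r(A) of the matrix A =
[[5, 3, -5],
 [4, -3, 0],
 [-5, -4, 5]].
r(A) ≈ 10.988

The eigenvalues of A are the roots of its characteristic polynomial. With M = A (coefficients from the trace, the sum of principal 2x2 minors, and det A):
  p(λ) = det(λ I - M) = λ^3 - 7λ^2 - 42λ - 20.
No integer candidate from the rational root theorem (±divisors of 20) is a root, so the roots are irrational. The cubic discriminant is Δ = 238708 > 0, so there are three distinct real roots. p(-4) = -28 and p(-3) = 16 have opposite signs, so a root lies in (-4, -3); Newton's method refines it to λ ≈ -3.4623. p(-1) = 14 and p(0) = -20 have opposite signs, so a root lies in (-1, 0); Newton's method refines it to λ ≈ -0.5257. p(10) = -140 and p(11) = 2 have opposite signs, so a root lies in (10, 11); Newton's method refines it to λ ≈ 10.988. Check (Vieta): the three roots sum to 7, matching tr M = 7.
Thus the eigenvalues (to 4 decimals) are -3.4623 (modulus 3.4623); -0.5257 (modulus 0.5257); 10.988 (modulus 10.988). The spectral radius is the largest modulus: r(A) ≈ 10.988. (Cross-check: r(A) ≤ ||A||_2 ≈ 11.2411; equality holds whenever A is normal, though it can also hold for some non-normal A.)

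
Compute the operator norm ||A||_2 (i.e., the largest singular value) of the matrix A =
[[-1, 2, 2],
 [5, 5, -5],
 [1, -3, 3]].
||A||_2 ≈ 9.2078 (= sqrt(largest eigenvalue of A^T A))

||A||_2 = sigma_max(A) = sqrt(lambda_max(A^T A)). Form the symmetric matrix M = A^T A =
[[27, 20, -24],
 [20, 38, -30],
 [-24, -30, 38]].
Its characteristic polynomial (trace, sum of principal 2x2 minors, determinant of M give the coefficients) is
  p(λ) = det(λ I - M) = λ^3 - 103λ^2 + 1620λ - 6400.
No integer candidate from the rational root theorem (±divisors of 6400) is a root, so the roots are irrational. The cubic discriminant is Δ = 978688400 > 0, so there are three distinct real roots. p(6) = -172 and p(7) = 236 have opposite signs, so a root lies in (6, 7); Newton's method refines it to λ ≈ 6.3736. p(11) = 288 and p(12) = -64 have opposite signs, so a root lies in (11, 12); Newton's method refines it to λ ≈ 11.8437. p(84) = -4384 and p(85) = 1250 have opposite signs, so a root lies in (84, 85); Newton's method refines it to λ ≈ 84.7827. Check (Vieta): the three roots sum to 103, matching tr M = 103.
So the eigenvalues of A^T A are ≈ 6.3736, 11.8437, 84.7827 (all ≥ 0, as they must be for A^T A). The largest is λ_max ≈ 84.7827, hence ||A||_2 = sqrt(λ_max) ≈ 9.2078.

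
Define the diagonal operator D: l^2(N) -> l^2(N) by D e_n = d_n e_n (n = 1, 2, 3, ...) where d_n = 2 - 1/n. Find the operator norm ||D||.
||D|| = 2

For a diagonal operator on l^2 with entries d_n, ||D|| = sup_n |d_n|. Here d_1 = 1, d_2 = 3/2, ..., and d_n = 2 - 1/n increases monotonically toward 2. All terms lie in [1, 2), so |d_n| = d_n and the supremum is the limit 2, which is not attained by any individual d_n. Hence ||D|| = 2.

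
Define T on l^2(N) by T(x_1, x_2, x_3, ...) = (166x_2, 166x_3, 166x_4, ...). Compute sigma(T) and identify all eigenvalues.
sigma(T) = closed disk {z in C : |z| ≤ 166}; sigma_p(T) = open disk {z in C : |z| < 166}

Note T = 166·V where V is the unit left shift (V x)_k = x_{k+1}; so sigma(T) = 166·sigma(V) and ||T|| = 166||V||. ||T x||^2 = 27556sum_{k≥2} |x_k|^2 ≤ 27556||x||^2, with equality on {x : x_1 = 0}, so ||T|| = 166. For any lambda with |lambda| < 166, set r = lambda/166 (|r| < 1); the vector x = (1, r, r^2, ...) is in l^2 and satisfies T x = 166(r, r^2, ...) = lambda x, so lambda is an eigenvalue. On the boundary |lambda| = 166 the geometric series diverges, so no l^2 eigenvector exists, but these lambda lie in the approximate point spectrum. Hence sigma(T) is the closed disk of radius 166 and sigma_p(T) is the open disk.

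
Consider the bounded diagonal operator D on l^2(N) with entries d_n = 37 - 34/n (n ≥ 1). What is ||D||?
||D|| = 37

For a diagonal operator on l^2 with entries d_n, ||D|| = sup_n |d_n|. Here d_1 = 3, d_2 = 20, ..., and d_n = 37 - 34/n increases monotonically toward 37. All terms lie in [3, 37), so |d_n| = d_n and the supremum is the limit 37, which is not attained by any individual d_n. Hence ||D|| = 37.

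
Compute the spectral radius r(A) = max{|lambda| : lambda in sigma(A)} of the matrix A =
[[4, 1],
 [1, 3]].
r(A) = (7 + sqrt(5))/2 ≈ 4.618

The eigenvalues of A are the roots of its characteristic polynomial. With M = A (coefficients from the trace and determinant):
  p(λ) = det(λ I - M) = λ^2 - 7λ + 11.
For λ^2 - 7λ + 11 the discriminant is 5. It is nonnegative but not a perfect square, so the roots are real and irrational: λ = (7 ± sqrt(5))/2 ≈ 4.618, 2.382.
Thus the eigenvalues (to 4 decimals) are 4.618 (modulus 4.618); 2.382 (modulus 2.382). The spectral radius is the largest modulus: r(A) = (7 + sqrt(5))/2 ≈ 4.618. (Cross-check: r(A) ≤ ||A||_2 ≈ 4.618; equality holds whenever A is normal, though it can also hold for some non-normal A.)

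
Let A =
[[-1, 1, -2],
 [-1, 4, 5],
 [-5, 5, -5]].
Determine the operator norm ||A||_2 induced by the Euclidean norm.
||A||_2 ≈ 8.9678 (= sqrt(largest eigenvalue of A^T A))

||A||_2 = sigma_max(A) = sqrt(lambda_max(A^T A)). Form the symmetric matrix M = A^T A =
[[27, -30, 22],
 [-30, 42, -7],
 [22, -7, 54]].
Its characteristic polynomial (trace, sum of principal 2x2 minors, determinant of M give the coefficients) is
  p(λ) = det(λ I - M) = λ^3 - 123λ^2 + 3427λ - 225.
No integer candidate from the rational root theorem (±divisors of 225) is a root, so the roots are irrational. The cubic discriminant is Δ = 16719704384 > 0, so there are three distinct real roots. p(0) = -225 and p(1) = 3080 have opposite signs, so a root lies in (0, 1); Newton's method refines it to λ ≈ 0.0658. p(42) = 825 and p(43) = -784 have opposite signs, so a root lies in (42, 43); Newton's method refines it to λ ≈ 42.512. p(80) = -1265 and p(81) = 1800 have opposite signs, so a root lies in (80, 81); Newton's method refines it to λ ≈ 80.4221. Check (Vieta): the three roots sum to 123, matching tr M = 123.
So the eigenvalues of A^T A are ≈ 0.0658, 42.512, 80.4221 (all ≥ 0, as they must be for A^T A). The largest is λ_max ≈ 80.4221, hence ||A||_2 = sqrt(λ_max) ≈ 8.9678.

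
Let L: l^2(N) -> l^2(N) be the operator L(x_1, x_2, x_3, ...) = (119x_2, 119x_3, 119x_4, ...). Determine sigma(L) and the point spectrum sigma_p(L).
sigma(L) = closed disk {z in C : |z| ≤ 119}; sigma_p(L) = open disk {z in C : |z| < 119}

Note L = 119·V where V is the unit left shift (V x)_k = x_{k+1}; so sigma(L) = 119·sigma(V) and ||L|| = 119||V||. ||L x||^2 = 14161sum_{k≥2} |x_k|^2 ≤ 14161||x||^2, with equality on {x : x_1 = 0}, so ||L|| = 119. For any lambda with |lambda| < 119, set r = lambda/119 (|r| < 1); the vector x = (1, r, r^2, ...) is in l^2 and satisfies L x = 119(r, r^2, ...) = lambda x, so lambda is an eigenvalue. On the boundary |lambda| = 119 the geometric series diverges, so no l^2 eigenvector exists, but these lambda lie in the approximate point spectrum. Hence sigma(L) is the closed disk of radius 119 and sigma_p(L) is the open disk.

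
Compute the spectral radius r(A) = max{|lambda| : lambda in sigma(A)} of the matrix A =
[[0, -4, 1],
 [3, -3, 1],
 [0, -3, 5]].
r(A) ≈ 4.5088

The eigenvalues of A are the roots of its characteristic polynomial. With M = A (coefficients from the trace, the sum of principal 2x2 minors, and det A):
  p(λ) = det(λ I - M) = λ^3 - 2λ^2 - 51.
No integer candidate from the rational root theorem (±divisors of 51) is a root, so the roots are irrational. The cubic discriminant is Δ = -71859 < 0, so there is one real root and a complex-conjugate pair. p(4) = -19 and p(5) = 24 have opposite signs, so a root lies in (4, 5); Newton's method refines it to λ ≈ 4.5088. Dividing out (λ - (4.5088)) leaves approximately λ^2 + 2.5088λ + 11.3113. For λ^2 + 2.5088λ + 11.3113 the discriminant is -38.9515. It is negative, so the remaining roots are the complex-conjugate pair λ ≈ -1.2544 ± 3.1206i. Their product equals the constant term, so |λ|^2 ≈ 11.3113 and |λ| ≈ 3.3632.
Thus the eigenvalues (to 4 decimals) are 4.5088 (modulus 4.5088); -1.2544 ± 3.1206i (modulus 3.3632). The spectral radius is the largest modulus: r(A) ≈ 4.5088. (Cross-check: r(A) ≤ ||A||_2 ≈ 7.3815; equality holds whenever A is normal, though it can also hold for some non-normal A.)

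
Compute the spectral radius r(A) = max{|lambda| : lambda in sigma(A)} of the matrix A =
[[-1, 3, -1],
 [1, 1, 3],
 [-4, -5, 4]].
r(A) ≈ 4.9763

The eigenvalues of A are the roots of its characteristic polynomial. With M = A (coefficients from the trace, the sum of principal 2x2 minors, and det A):
  p(λ) = det(λ I - M) = λ^3 - 4λ^2 + 7λ + 66.
No integer candidate from the rational root theorem (±divisors of 66) is a root, so the roots are irrational. The cubic discriminant is Δ = -134568 < 0, so there is one real root and a complex-conjugate pair. p(-3) = -18 and p(-2) = 28 have opposite signs, so a root lies in (-3, -2); Newton's method refines it to λ ≈ -2.6652. Dividing out (λ - (-2.6652)) leaves approximately λ^2 - 6.6652λ + 24.7639. For λ^2 - 6.6652λ + 24.7639 the discriminant is -54.6309. It is negative, so the remaining roots are the complex-conjugate pair λ ≈ 3.3326 ± 3.6956i. Their product equals the constant term, so |λ|^2 ≈ 24.7639 and |λ| ≈ 4.9763.
Thus the eigenvalues (to 4 decimals) are -2.6652 (modulus 2.6652); 3.3326 ± 3.6956i (modulus 4.9763). The spectral radius is the largest modulus: r(A) ≈ 4.9763. (Cross-check: r(A) ≤ ||A||_2 ≈ 7.8521; equality holds whenever A is normal, though it can also hold for some non-normal A.)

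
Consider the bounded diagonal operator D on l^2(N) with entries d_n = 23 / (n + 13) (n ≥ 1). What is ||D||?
||D|| = 23/14 (attained at n = 1)

For D diagonal, ||D|| = sup_n |d_n| = sup_n 23/(n + 13). This is positive and strictly decreasing in n, so the supremum is attained at n = 1: d_1 = 23/(1 + 13) = 23/14. Hence ||D|| = 23/14.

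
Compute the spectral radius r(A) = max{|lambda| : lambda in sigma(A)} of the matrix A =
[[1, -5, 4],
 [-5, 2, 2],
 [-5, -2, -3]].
r(A) ≈ 6.33

The eigenvalues of A are the roots of its characteristic polynomial. With M = A (coefficients from the trace, the sum of principal 2x2 minors, and det A):
  p(λ) = det(λ I - M) = λ^3 - 8λ - 203.
No integer candidate from the rational root theorem (±divisors of 203) is a root, so the roots are irrational. The cubic discriminant is Δ = -1110595 < 0, so there is one real root and a complex-conjugate pair. p(6) = -35 and p(7) = 84 have opposite signs, so a root lies in (6, 7); Newton's method refines it to λ ≈ 6.33. Dividing out (λ - (6.33)) leaves approximately λ^2 + 6.33λ + 32.0693. For λ^2 + 6.33λ + 32.0693 the discriminant is -88.208. It is negative, so the remaining roots are the complex-conjugate pair λ ≈ -3.165 ± 4.696i. Their product equals the constant term, so |λ|^2 ≈ 32.0693 and |λ| ≈ 5.663.
Thus the eigenvalues (to 4 decimals) are 6.33 (modulus 6.33); -3.165 ± 4.696i (modulus 5.663). The spectral radius is the largest modulus: r(A) ≈ 6.33. (Cross-check: r(A) ≤ ||A||_2 ≈ 7.5593; equality holds whenever A is normal, though it can also hold for some non-normal A.)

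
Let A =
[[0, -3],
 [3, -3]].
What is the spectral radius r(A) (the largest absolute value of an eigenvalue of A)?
r(A) = 3

The eigenvalues of A are the roots of its characteristic polynomial. With M = A (coefficients from the trace and determinant):
  p(λ) = det(λ I - M) = λ^2 + 3λ + 9.
For λ^2 + 3λ + 9 the discriminant is -27. It is negative, so the roots are the complex-conjugate pair λ = -3/2 ± (sqrt(27)/2) i ≈ -1.5 ± 2.5981i. For a conjugate pair the product of the roots equals the constant term, so |λ|^2 = 9 and |λ| = sqrt(9) = 3.
Thus the eigenvalues (to 4 decimals) are -1.5 ± 2.5981i (modulus 3). The spectral radius is the largest modulus: r(A) = 3. (Cross-check: r(A) ≤ ||A||_2 ≈ 4.8541; equality holds whenever A is normal, though it can also hold for some non-normal A.)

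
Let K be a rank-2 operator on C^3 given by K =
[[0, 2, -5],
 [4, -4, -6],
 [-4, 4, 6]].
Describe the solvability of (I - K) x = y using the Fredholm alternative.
(I - K) is invertible (det(I - K) = -29 ≠ 0), so for every y in C^3 the equation (I - K) x = y has a unique solution.

K has rank 2 and factors as K = U V^T = u1 v1^T + u2 v2^T with u1 = (-1, -2, 2), v1 = (-2, 2, 3), u2 = (-2, 0, 0), v2 = (1, -2, 1) (multiplying out reproduces the displayed K). The nonzero eigenvalues of U V^T coincide with those of the 2 x 2 matrix G = V^T U = [[v1·u1, v1·u2], [v2·u1, v2·u2]] = [[4, 4], [5, -2]], and by the Sylvester determinant identity det(I_3 - U V^T) = det(I_2 - V^T U) = det([[-3, -4], [-5, 3]]) = (-3)(3) - (-4)(-5) = -29. (Direct check: I - K =
[[1, -2, 5],
 [-4, 5, 6],
 [4, -4, -5]]
has determinant -29.) The finite-dimensional Fredholm alternative says: either (I - K) is invertible, or ker(I - K) ≠ {0} and then range(I - K) = ker((I - K)^*)^⊥, with dim ker(I - K) = dim ker((I - K)^*). Since det(I - K) ≠ 0, 1 is not an eigenvalue of K and ker(I - K) = {0}, so we are in the first case: for every y there is a unique x = (I - K)^(-1) y. (Explicitly, by the Woodbury identity, (I - U V^T)^(-1) = I + U (I_2 - G)^(-1) V^T.)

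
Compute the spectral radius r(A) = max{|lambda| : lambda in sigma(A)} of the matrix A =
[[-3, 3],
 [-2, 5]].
r(A) = (2 + sqrt(40))/2 ≈ 4.1623

The eigenvalues of A are the roots of its characteristic polynomial. With M = A (coefficients from the trace and determinant):
  p(λ) = det(λ I - M) = λ^2 - 2λ - 9.
For λ^2 - 2λ - 9 the discriminant is 40. It is nonnegative but not a perfect square, so the roots are real and irrational: λ = (2 ± sqrt(40))/2 ≈ 4.1623, -2.1623.
Thus the eigenvalues (to 4 decimals) are 4.1623 (modulus 4.1623); -2.1623 (modulus 2.1623). The spectral radius is the largest modulus: r(A) = (2 + sqrt(40))/2 ≈ 4.1623. (Cross-check: r(A) ≤ ||A||_2 ≈ 6.7237; equality holds whenever A is normal, though it can also hold for some non-normal A.)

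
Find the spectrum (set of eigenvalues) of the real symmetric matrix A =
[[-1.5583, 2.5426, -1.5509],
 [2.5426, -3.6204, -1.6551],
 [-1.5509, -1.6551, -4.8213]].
sigma(A) ≈ {-6, -5, 1}

A is real symmetric, so its spectrum consists of real eigenvalues. Expanding the characteristic polynomial of the displayed matrix gives
  det(λ I - A) = p(λ) = λ^3 + (10)λ^2 + (19)λ + (-29.9987).
Solving p(λ) = 0 yields eigenvalues ≈ -6, -5, 1. (A is shown rounded to 4 decimals, so these recover the underlying integer eigenvalues to within that precision.)
Verification: the trace of A = -10 equals the sum of eigenvalues -10, and det(A) ≈ 29.9987 matches the eigenvalue product 30.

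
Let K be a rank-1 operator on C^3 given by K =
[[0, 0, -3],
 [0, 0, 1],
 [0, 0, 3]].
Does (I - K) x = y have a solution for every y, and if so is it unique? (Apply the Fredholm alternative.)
(I - K) is invertible (det(I - K) = -2 ≠ 0), so for every y in C^3 the equation (I - K) x = y has a unique solution.

K has rank 1, so it is an outer product K = u v^T: every row of K is a multiple of one row vector. Reading off the entries, u = (3, -1, -3) and v = (0, 0, -1) (row i of K equals u_i·v^T). A rank-one matrix u v^T satisfies K u = u (v·u) and kills the (2)-dimensional subspace v^⊥, so its characteristic polynomial is lambda^2 (lambda - v·u) with v·u = tr K = 3. Hence the eigenvalues of I - K are 1 (multiplicity 2) and 1 - (3) = -2, so det(I - K) = -2. (Direct check: I - K =
[[1, 0, 3],
 [0, 1, -1],
 [0, 0, -2]]
has determinant -2.) The finite-dimensional Fredholm alternative says: either (I - K) is invertible, or ker(I - K) ≠ {0} and then range(I - K) = ker((I - K)^*)^⊥, with dim ker(I - K) = dim ker((I - K)^*). Since det(I - K) ≠ 0, 1 is not an eigenvalue of K and ker(I - K) = {0}, so we are in the first case: for every y there is a unique x = (I - K)^(-1) y. Explicitly, by the Sherman–Morrison formula, (I - u v^T)^(-1) = I + u v^T/(1 - v·u), i.e. (I - K)^(-1) = I + K/(-2).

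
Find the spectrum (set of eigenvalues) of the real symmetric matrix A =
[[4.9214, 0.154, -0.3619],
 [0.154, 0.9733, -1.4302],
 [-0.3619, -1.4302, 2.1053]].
sigma(A) ≈ {0, 3, 5}

A is real symmetric, so its spectrum consists of real eigenvalues. Expanding the characteristic polynomial of the displayed matrix gives
  det(λ I - A) = p(λ) = λ^3 + (-8)λ^2 + (15)λ + (0).
Solving p(λ) = 0 yields eigenvalues ≈ 0, 3, 5. (A is shown rounded to 4 decimals, so these recover the underlying integer eigenvalues to within that precision.)
Verification: the trace of A = 8 equals the sum of eigenvalues 8, and det(A) ≈ -0.0002 matches the eigenvalue product 0.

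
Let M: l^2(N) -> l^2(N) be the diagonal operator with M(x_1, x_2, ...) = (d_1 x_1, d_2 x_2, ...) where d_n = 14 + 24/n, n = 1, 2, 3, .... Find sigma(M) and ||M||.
sigma(M) = {14 + 24/n : n ≥ 1} ∪ {14}; ||M|| = 38

A bounded diagonal operator on l^2 with diagonal entries d_n has spectrum equal to the closure of {d_n : n ≥ 1}: every d_n is an eigenvalue (with eigenvector e_n), so {d_n} ⊂ sigma(M); the spectrum is closed, so its closure is too; and for lambda not in the closure, (M - lambda I) has bounded inverse (the diagonal entries 1/(d_n - lambda) are bounded). For our sequence d_n = 14 + 24/n, n = 1, 2, 3, ...:
  - {d_n} = {14 + 24/n : n ≥ 1}; the only limit point is 14
  - closure = {14 + 24/n : n ≥ 1} ∪ {14}
For the norm: a diagonal operator has ||M|| = sup_n |d_n|. Here d_n = 14 + 24/n is positive and decreasing, so sup_n |d_n| = d_1 = 14 + 24 = 38. So ||M|| = 38.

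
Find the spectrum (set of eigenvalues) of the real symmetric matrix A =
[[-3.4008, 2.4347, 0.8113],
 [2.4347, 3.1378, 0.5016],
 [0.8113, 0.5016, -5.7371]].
sigma(A) ≈ {-6, -4, 4}

A is real symmetric, so its spectrum consists of real eigenvalues. Expanding the characteristic polynomial of the displayed matrix gives
  det(λ I - A) = p(λ) = λ^3 + (6)λ^2 + (-16)λ + (-96).
Solving p(λ) = 0 yields eigenvalues ≈ -6, -4, 4. (A is shown rounded to 4 decimals, so these recover the underlying integer eigenvalues to within that precision.)
Verification: the trace of A = -6 equals the sum of eigenvalues -6, and det(A) ≈ 96.0009 matches the eigenvalue product 96.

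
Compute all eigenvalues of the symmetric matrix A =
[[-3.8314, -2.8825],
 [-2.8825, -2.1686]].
sigma(A) ≈ {-6, 0}

A is real symmetric, so its spectrum consists of real eigenvalues. Expanding the characteristic polynomial of the displayed matrix gives
  det(λ I - A) = p(λ) = λ^2 + (6)λ + (0).
Solving p(λ) = 0 yields eigenvalues ≈ -6, 0. (A is shown rounded to 4 decimals, so these recover the underlying integer eigenvalues to within that precision.)
Verification: the trace of A = -6 equals the sum of eigenvalues -6, and det(A) ≈ -0.0000 matches the eigenvalue product 0.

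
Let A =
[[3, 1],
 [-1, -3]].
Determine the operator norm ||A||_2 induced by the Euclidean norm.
||A||_2 = 4 (= sqrt(largest eigenvalue of A^T A))

||A||_2 = sigma_max(A) = sqrt(lambda_max(A^T A)). Form the symmetric matrix M = A^T A =
[[10, 6],
 [6, 10]].
Its characteristic polynomial (trace, determinant of M give the coefficients) is
  p(λ) = det(λ I - M) = λ^2 - 20λ + 64.
For λ^2 - 20λ + 64 the discriminant is 144. It is a perfect square (12^2), so the roots are rational: λ = (20 ± 12)/2 = 16, 4.
So the eigenvalues of A^T A are ≈ 4, 16 (all ≥ 0, as they must be for A^T A). The largest is λ_max = 16, hence ||A||_2 = sqrt(λ_max) = 4.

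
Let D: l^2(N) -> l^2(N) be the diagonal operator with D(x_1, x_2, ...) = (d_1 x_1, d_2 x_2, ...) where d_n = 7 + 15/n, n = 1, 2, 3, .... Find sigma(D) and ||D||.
sigma(D) = {7 + 15/n : n ≥ 1} ∪ {7}; ||D|| = 22

A bounded diagonal operator on l^2 with diagonal entries d_n has spectrum equal to the closure of {d_n : n ≥ 1}: every d_n is an eigenvalue (with eigenvector e_n), so {d_n} ⊂ sigma(D); the spectrum is closed, so its closure is too; and for lambda not in the closure, (D - lambda I) has bounded inverse (the diagonal entries 1/(d_n - lambda) are bounded). For our sequence d_n = 7 + 15/n, n = 1, 2, 3, ...:
  - {d_n} = {7 + 15/n : n ≥ 1}; the only limit point is 7
  - closure = {7 + 15/n : n ≥ 1} ∪ {7}
For the norm: a diagonal operator has ||D|| = sup_n |d_n|. Here d_n = 7 + 15/n is positive and decreasing, so sup_n |d_n| = d_1 = 7 + 15 = 22. So ||D|| = 22.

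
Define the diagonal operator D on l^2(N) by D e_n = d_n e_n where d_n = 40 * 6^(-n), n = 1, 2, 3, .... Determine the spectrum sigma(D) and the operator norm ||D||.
sigma(D) = {40 * 6^(-n) : n ≥ 1} ∪ {0}; ||D|| = 20/3

A bounded diagonal operator on l^2 with diagonal entries d_n has spectrum equal to the closure of {d_n : n ≥ 1}: every d_n is an eigenvalue (with eigenvector e_n), so {d_n} ⊂ sigma(D); the spectrum is closed, so its closure is too; and for lambda not in the closure, (D - lambda I) has bounded inverse (the diagonal entries 1/(d_n - lambda) are bounded). For our sequence d_n = 40 * 6^(-n), n = 1, 2, 3, ...:
  - {d_n} = {40 * 6^(-n) : n ≥ 1}; the only limit point is 0
  - closure = {40 * 6^(-n) : n ≥ 1} ∪ {0}
For the norm: a diagonal operator has ||D|| = sup_n |d_n|. Here d_n = 40 * 6^(-n) is positive and decreasing, so sup_n |d_n| = d_1 = 40/6 = 20/3. So ||D|| = 20/3.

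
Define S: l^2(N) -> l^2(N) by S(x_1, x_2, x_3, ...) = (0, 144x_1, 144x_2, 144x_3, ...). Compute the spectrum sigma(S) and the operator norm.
sigma(S) = closed disk {z in C : |z| ≤ 144}; ||S|| = 144

Note S = 144·U where U is the unit right shift (U x)_k = x_{k-1} (with x_0 := 0); so ||S|| = 144||U|| and sigma(S) = 144·sigma(U). ||S x||^2 = sum_{k≥1} |144x_k|^2 = 20736||x||^2, so ||S|| = 144 and sigma(S) ⊂ {|z| ≤ 144}. For any |lambda| < 144, the equation (S - lambda I) x = 0 forces x_1 = 0, then 144x_k = lambda x_{k+1} ⇒ x = 0, so S has no eigenvalues. But (S - lambda I) is not surjective for |lambda| < 144: solving (S - lambda I) x = e_1 would require x_n proportional to (lambda/144)^(-n), which is not in l^2. So every |lambda| < 144 lies in the residual spectrum. The boundary |lambda| = 144 is in the approximate point spectrum (the spectrum is closed). Hence sigma(S) is the closed disk of radius 144.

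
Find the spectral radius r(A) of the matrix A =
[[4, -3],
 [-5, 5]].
r(A) = (9 + sqrt(61))/2 ≈ 8.4051

The eigenvalues of A are the roots of its characteristic polynomial. With M = A (coefficients from the trace and determinant):
  p(λ) = det(λ I - M) = λ^2 - 9λ + 5.
For λ^2 - 9λ + 5 the discriminant is 61. It is nonnegative but not a perfect square, so the roots are real and irrational: λ = (9 ± sqrt(61))/2 ≈ 8.4051, 0.5949.
Thus the eigenvalues (to 4 decimals) are 8.4051 (modulus 8.4051); 0.5949 (modulus 0.5949). The spectral radius is the largest modulus: r(A) = (9 + sqrt(61))/2 ≈ 8.4051. (Cross-check: r(A) ≤ ||A||_2 ≈ 8.6409; equality holds whenever A is normal, though it can also hold for some non-normal A.)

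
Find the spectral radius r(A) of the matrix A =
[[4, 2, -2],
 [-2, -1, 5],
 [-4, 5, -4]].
r(A) ≈ 8.1776

The eigenvalues of A are the roots of its characteristic polynomial. With M = A (coefficients from the trace, the sum of principal 2x2 minors, and det A):
  p(λ) = det(λ I - M) = λ^3 + λ^2 - 45λ + 112.
No integer candidate from the rational root theorem (±divisors of 112) is a root, so the roots are irrational. The cubic discriminant is Δ = -63331 < 0, so there is one real root and a complex-conjugate pair. p(-9) = -131 and p(-8) = 24 have opposite signs, so a root lies in (-9, -8); Newton's method refines it to λ ≈ -8.1776. Dividing out (λ - (-8.1776)) leaves approximately λ^2 - 7.1776λ + 13.6959. For λ^2 - 7.1776λ + 13.6959 the discriminant is -3.2654. It is negative, so the remaining roots are the complex-conjugate pair λ ≈ 3.5888 ± 0.9035i. Their product equals the constant term, so |λ|^2 ≈ 13.6959 and |λ| ≈ 3.7008.
Thus the eigenvalues (to 4 decimals) are -8.1776 (modulus 8.1776); 3.5888 ± 0.9035i (modulus 3.7008). The spectral radius is the largest modulus: r(A) ≈ 8.1776. (Cross-check: r(A) ≤ ||A||_2 ≈ 8.2538; equality holds whenever A is normal, though it can also hold for some non-normal A.)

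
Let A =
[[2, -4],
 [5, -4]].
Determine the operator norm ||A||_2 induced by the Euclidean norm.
||A||_2 = sqrt((61 + sqrt(3145))/2) ≈ 7.6512 (= sqrt(largest eigenvalue of A^T A))

||A||_2 = sigma_max(A) = sqrt(lambda_max(A^T A)). Form the symmetric matrix M = A^T A =
[[29, -28],
 [-28, 32]].
Its characteristic polynomial (trace, determinant of M give the coefficients) is
  p(λ) = det(λ I - M) = λ^2 - 61λ + 144.
For λ^2 - 61λ + 144 the discriminant is 3145. It is nonnegative but not a perfect square, so the roots are real and irrational: λ = (61 ± sqrt(3145))/2 ≈ 58.5401, 2.4599.
So the eigenvalues of A^T A are ≈ 2.4599, 58.5401 (all ≥ 0, as they must be for A^T A). The largest is λ_max = (61 + sqrt(3145))/2 ≈ 58.5401, hence ||A||_2 = sqrt(λ_max) = sqrt((61 + sqrt(3145))/2) ≈ 7.6512.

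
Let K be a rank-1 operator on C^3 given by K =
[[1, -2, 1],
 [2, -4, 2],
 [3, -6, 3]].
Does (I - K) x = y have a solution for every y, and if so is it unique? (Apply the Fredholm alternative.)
(I - K) is invertible (det(I - K) = 1 ≠ 0), so for every y in C^3 the equation (I - K) x = y has a unique solution.

K has rank 1, so it is an outer product K = u v^T: every row of K is a multiple of one row vector. Reading off the entries, u = (-1, -2, -3) and v = (-1, 2, -1) (row i of K equals u_i·v^T). A rank-one matrix u v^T satisfies K u = u (v·u) and kills the (2)-dimensional subspace v^⊥, so its characteristic polynomial is lambda^2 (lambda - v·u) with v·u = tr K = 0. Hence the eigenvalues of I - K are 1 (multiplicity 2) and 1 - (0) = 1, so det(I - K) = 1. (Direct check: I - K =
[[0, 2, -1],
 [-2, 5, -2],
 [-3, 6, -2]]
has determinant 1.) The finite-dimensional Fredholm alternative says: either (I - K) is invertible, or ker(I - K) ≠ {0} and then range(I - K) = ker((I - K)^*)^⊥, with dim ker(I - K) = dim ker((I - K)^*). Since det(I - K) ≠ 0, 1 is not an eigenvalue of K and ker(I - K) = {0}, so we are in the first case: for every y there is a unique x = (I - K)^(-1) y. Explicitly, by the Sherman–Morrison formula, (I - u v^T)^(-1) = I + u v^T/(1 - v·u), i.e. (I - K)^(-1) = I + K.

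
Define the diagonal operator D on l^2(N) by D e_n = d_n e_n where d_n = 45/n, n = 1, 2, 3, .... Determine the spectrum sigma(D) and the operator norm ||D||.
sigma(D) = {45/n : n ≥ 1} ∪ {0}; ||D|| = 45

A bounded diagonal operator on l^2 with diagonal entries d_n has spectrum equal to the closure of {d_n : n ≥ 1}: every d_n is an eigenvalue (with eigenvector e_n), so {d_n} ⊂ sigma(D); the spectrum is closed, so its closure is too; and for lambda not in the closure, (D - lambda I) has bounded inverse (the diagonal entries 1/(d_n - lambda) are bounded). For our sequence d_n = 45/n, n = 1, 2, 3, ...:
  - {d_n} = {45/n : n ≥ 1}; the only limit point is 0
  - closure = {45/n : n ≥ 1} ∪ {0}
For the norm: a diagonal operator has ||D|| = sup_n |d_n|. Here d_n = 45/n is positive and decreasing, so sup_n |d_n| = d_1 = 45. So ||D|| = 45.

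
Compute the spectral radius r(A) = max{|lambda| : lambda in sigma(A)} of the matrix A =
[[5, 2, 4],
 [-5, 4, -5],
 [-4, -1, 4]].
r(A) ≈ 6.2945

The eigenvalues of A are the roots of its characteristic polynomial. With M = A (coefficients from the trace, the sum of principal 2x2 minors, and det A):
  p(λ) = det(λ I - M) = λ^3 - 13λ^2 + 77λ - 219.
No integer candidate from the rational root theorem (±divisors of 219) is a root, so the roots are irrational. The cubic discriminant is Δ = -97708 < 0, so there is one real root and a complex-conjugate pair. p(6) = -9 and p(7) = 26 have opposite signs, so a root lies in (6, 7); Newton's method refines it to λ ≈ 6.2945. Dividing out (λ - (6.2945)) leaves approximately λ^2 - 6.7055λ + 34.7922. For λ^2 - 6.7055λ + 34.7922 the discriminant is -94.2053. It is negative, so the remaining roots are the complex-conjugate pair λ ≈ 3.3527 ± 4.853i. Their product equals the constant term, so |λ|^2 ≈ 34.7922 and |λ| ≈ 5.8985.
Thus the eigenvalues (to 4 decimals) are 6.2945 (modulus 6.2945); 3.3527 ± 4.853i (modulus 5.8985). The spectral radius is the largest modulus: r(A) ≈ 6.2945. (Cross-check: r(A) ≤ ||A||_2 ≈ 9.6935; equality holds whenever A is normal, though it can also hold for some non-normal A.)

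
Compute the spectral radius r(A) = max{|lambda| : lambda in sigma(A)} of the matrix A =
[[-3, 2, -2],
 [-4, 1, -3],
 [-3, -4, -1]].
r(A) ≈ 4.8111

The eigenvalues of A are the roots of its characteristic polynomial. With M = A (coefficients from the trace, the sum of principal 2x2 minors, and det A):
  p(λ) = det(λ I - M) = λ^3 + 3λ^2 - 11λ - 11.
No integer candidate from the rational root theorem (±divisors of 11) is a root, so the roots are irrational. The cubic discriminant is Δ = 10868 > 0, so there are three distinct real roots. p(-5) = -6 and p(-4) = 17 have opposite signs, so a root lies in (-5, -4); Newton's method refines it to λ ≈ -4.8111. p(-1) = 2 and p(0) = -11 have opposite signs, so a root lies in (-1, 0); Newton's method refines it to λ ≈ -0.8569. p(2) = -13 and p(3) = 10 have opposite signs, so a root lies in (2, 3); Newton's method refines it to λ ≈ 2.6681. Check (Vieta): the three roots sum to -3, matching tr M = -3.
Thus the eigenvalues (to 4 decimals) are -4.8111 (modulus 4.8111); -0.8569 (modulus 0.8569); 2.6681 (modulus 2.6681). The spectral radius is the largest modulus: r(A) ≈ 4.8111. (Cross-check: r(A) ≤ ||A||_2 ≈ 6.8746; equality holds whenever A is normal, though it can also hold for some non-normal A.)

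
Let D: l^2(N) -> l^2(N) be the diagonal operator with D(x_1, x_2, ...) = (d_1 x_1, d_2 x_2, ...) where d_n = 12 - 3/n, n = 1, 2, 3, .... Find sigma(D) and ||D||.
sigma(D) = {12 - 3/n : n ≥ 1} ∪ {12}; ||D|| = 12

A bounded diagonal operator on l^2 with diagonal entries d_n has spectrum equal to the closure of {d_n : n ≥ 1}: every d_n is an eigenvalue (with eigenvector e_n), so {d_n} ⊂ sigma(D); the spectrum is closed, so its closure is too; and for lambda not in the closure, (D - lambda I) has bounded inverse (the diagonal entries 1/(d_n - lambda) are bounded). For our sequence d_n = 12 - 3/n, n = 1, 2, 3, ...:
  - {d_n} = {12 - 3/n : n ≥ 1}; the only limit point is 12
  - closure = {12 - 3/n : n ≥ 1} ∪ {12}
For the norm: a diagonal operator has ||D|| = sup_n |d_n|. Here d_n = 12 - 3/n increases monotonically from d_1 = 9 toward 12, with all terms in [9, 12); so sup_n |d_n| = 12 (the supremum is the limit, not attained). So ||D|| = 12.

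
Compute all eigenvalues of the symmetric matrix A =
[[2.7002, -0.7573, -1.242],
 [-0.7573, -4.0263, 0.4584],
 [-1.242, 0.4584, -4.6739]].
sigma(A) ≈ {-5, -4, 3}

A is real symmetric, so its spectrum consists of real eigenvalues. Expanding the characteristic polynomial of the displayed matrix gives
  det(λ I - A) = p(λ) = λ^3 + (6)λ^2 + (-7)λ + (-60).
Solving p(λ) = 0 yields eigenvalues ≈ -5, -4, 3. (A is shown rounded to 4 decimals, so these recover the underlying integer eigenvalues to within that precision.)
Verification: the trace of A = -6 equals the sum of eigenvalues -6, and det(A) ≈ 60.0000 matches the eigenvalue product 60.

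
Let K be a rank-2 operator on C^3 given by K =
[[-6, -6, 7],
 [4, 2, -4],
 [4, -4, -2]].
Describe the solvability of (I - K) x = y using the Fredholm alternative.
(I - K) is invertible (det(I - K) = -17 ≠ 0), so for every y in C^3 the equation (I - K) x = y has a unique solution.

K has rank 2 and factors as K = U V^T = u1 v1^T + u2 v2^T with u1 = (-3, 2, 2), v1 = (2, 1, -2), u2 = (1, 0, 2), v2 = (0, -3, 1) (multiplying out reproduces the displayed K). The nonzero eigenvalues of U V^T coincide with those of the 2 x 2 matrix G = V^T U = [[v1·u1, v1·u2], [v2·u1, v2·u2]] = [[-8, -2], [-4, 2]], and by the Sylvester determinant identity det(I_3 - U V^T) = det(I_2 - V^T U) = det([[9, 2], [4, -1]]) = (9)(-1) - (2)(4) = -17. (Direct check: I - K =
[[7, 6, -7],
 [-4, -1, 4],
 [-4, 4, 3]]
has determinant -17.) The finite-dimensional Fredholm alternative says: either (I - K) is invertible, or ker(I - K) ≠ {0} and then range(I - K) = ker((I - K)^*)^⊥, with dim ker(I - K) = dim ker((I - K)^*). Since det(I - K) ≠ 0, 1 is not an eigenvalue of K and ker(I - K) = {0}, so we are in the first case: for every y there is a unique x = (I - K)^(-1) y. (Explicitly, by the Woodbury identity, (I - U V^T)^(-1) = I + U (I_2 - G)^(-1) V^T.)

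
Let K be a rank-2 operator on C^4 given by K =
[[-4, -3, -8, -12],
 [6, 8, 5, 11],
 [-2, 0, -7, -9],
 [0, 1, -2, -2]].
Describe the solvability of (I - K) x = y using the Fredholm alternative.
(I - K) is invertible (det(I - K) = -75 ≠ 0), so for every y in C^4 the equation (I - K) x = y has a unique solution.

K has rank 2 and factors as K = U V^T = u1 v1^T + u2 v2^T with u1 = (-2, 3, -1, 0), v1 = (2, 3, 1, 3), u2 = (3, -1, 3, 1), v2 = (0, 1, -2, -2) (multiplying out reproduces the displayed K). The nonzero eigenvalues of U V^T coincide with those of the 2 x 2 matrix G = V^T U = [[v1·u1, v1·u2], [v2·u1, v2·u2]] = [[4, 9], [5, -9]], and by the Sylvester determinant identity det(I_4 - U V^T) = det(I_2 - V^T U) = det([[-3, -9], [-5, 10]]) = (-3)(10) - (-9)(-5) = -75. (Direct check: I - K =
[[5, 3, 8, 12],
 [-6, -7, -5, -11],
 [2, 0, 8, 9],
 [0, -1, 2, 3]]
has determinant -75.) The finite-dimensional Fredholm alternative says: either (I - K) is invertible, or ker(I - K) ≠ {0} and then range(I - K) = ker((I - K)^*)^⊥, with dim ker(I - K) = dim ker((I - K)^*). Since det(I - K) ≠ 0, 1 is not an eigenvalue of K and ker(I - K) = {0}, so we are in the first case: for every y there is a unique x = (I - K)^(-1) y. (Explicitly, by the Woodbury identity, (I - U V^T)^(-1) = I + U (I_2 - G)^(-1) V^T.)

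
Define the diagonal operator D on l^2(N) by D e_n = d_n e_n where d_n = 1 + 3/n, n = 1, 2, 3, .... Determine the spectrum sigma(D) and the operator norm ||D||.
sigma(D) = {1 + 3/n : n ≥ 1} ∪ {1}; ||D|| = 4

A bounded diagonal operator on l^2 with diagonal entries d_n has spectrum equal to the closure of {d_n : n ≥ 1}: every d_n is an eigenvalue (with eigenvector e_n), so {d_n} ⊂ sigma(D); the spectrum is closed, so its closure is too; and for lambda not in the closure, (D - lambda I) has bounded inverse (the diagonal entries 1/(d_n - lambda) are bounded). For our sequence d_n = 1 + 3/n, n = 1, 2, 3, ...:
  - {d_n} = {1 + 3/n : n ≥ 1}; the only limit point is 1
  - closure = {1 + 3/n : n ≥ 1} ∪ {1}
For the norm: a diagonal operator has ||D|| = sup_n |d_n|. Here d_n = 1 + 3/n is positive and decreasing, so sup_n |d_n| = d_1 = 1 + 3 = 4. So ||D|| = 4.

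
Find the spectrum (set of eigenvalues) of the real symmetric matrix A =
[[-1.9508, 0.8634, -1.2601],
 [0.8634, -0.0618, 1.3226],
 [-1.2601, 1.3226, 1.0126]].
sigma(A) ≈ {-3, 0, 2}

A is real symmetric, so its spectrum consists of real eigenvalues. Expanding the characteristic polynomial of the displayed matrix gives
  det(λ I - A) = p(λ) = λ^3 + (1)λ^2 + (-6)λ + (0).
Solving p(λ) = 0 yields eigenvalues ≈ -3, 0, 2. (A is shown rounded to 4 decimals, so these recover the underlying integer eigenvalues to within that precision.)
Verification: the trace of A = -1 equals the sum of eigenvalues -1, and det(A) ≈ -0.0001 matches the eigenvalue product 0.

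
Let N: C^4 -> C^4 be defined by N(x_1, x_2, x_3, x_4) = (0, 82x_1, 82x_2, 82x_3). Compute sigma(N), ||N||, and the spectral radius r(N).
sigma(N) = {0}; ||N|| = 82; r(N) = 0. (N is nilpotent with N^4 = 0.)

On C^4, N is a strictly lower-triangular matrix with 82 on the subdiagonal and zeros elsewhere, so its characteristic polynomial is lambda^4 and every eigenvalue is 0: sigma(N) = {0}. For the operator norm, N e_i = 82e_{i+1} for i = 1, ..., 3 and N e_4 = 0, so the singular values of N are 82 (with multiplicity 3) and 0; hence ||N|| = 82. The spectral radius r(N) = max|lambda| = 0. Note ||N|| > r(N) — characteristic of non-normal nilpotent operators. Indeed N^4 = 0.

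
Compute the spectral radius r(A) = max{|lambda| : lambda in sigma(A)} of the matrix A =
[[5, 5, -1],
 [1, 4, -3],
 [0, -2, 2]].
r(A) ≈ 7.3765

The eigenvalues of A are the roots of its characteristic polynomial. With M = A (coefficients from the trace, the sum of principal 2x2 minors, and det A):
  p(λ) = det(λ I - M) = λ^3 - 11λ^2 + 27λ - 2.
No integer candidate from the rational root theorem (±divisors of 2) is a root, so the roots are irrational. The cubic discriminant is Δ = 9413 > 0, so there are three distinct real roots. p(0) = -2 and p(1) = 15 have opposite signs, so a root lies in (0, 1); Newton's method refines it to λ ≈ 0.0764. p(3) = 7 and p(4) = -6 have opposite signs, so a root lies in (3, 4); Newton's method refines it to λ ≈ 3.5471. p(7) = -9 and p(8) = 22 have opposite signs, so a root lies in (7, 8); Newton's method refines it to λ ≈ 7.3765. Check (Vieta): the three roots sum to 11, matching tr M = 11.
Thus the eigenvalues (to 4 decimals) are 0.0764 (modulus 0.0764); 3.5471 (modulus 3.5471); 7.3765 (modulus 7.3765). The spectral radius is the largest modulus: r(A) ≈ 7.3765. (Cross-check: r(A) ≤ ||A||_2 ≈ 8.5987; equality holds whenever A is normal, though it can also hold for some non-normal A.)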